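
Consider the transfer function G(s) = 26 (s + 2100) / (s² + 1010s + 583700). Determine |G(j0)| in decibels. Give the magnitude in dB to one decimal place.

-20.6 dB

G(0) = 26 × 2100 / 583700 = 0.093541
20 log₁₀(0.093541) = -20.58 dB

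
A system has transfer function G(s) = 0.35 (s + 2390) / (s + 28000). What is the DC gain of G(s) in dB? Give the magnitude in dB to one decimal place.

G(0) = 0.35 × 2390 / 28000 = 0.029875
20 log₁₀(0.029875) = -30.49 dB

-30.5 dB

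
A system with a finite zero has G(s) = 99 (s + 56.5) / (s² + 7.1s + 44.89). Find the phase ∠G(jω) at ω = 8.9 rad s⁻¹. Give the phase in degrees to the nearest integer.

∠(j8.9 + 56.5) = arctan(8.9/56.5) = 8.95°
∠[(j8.9)² + 7.1(j8.9) + 44.89] = ∠[-34.32 + j63.19] = 118.51°
∠G(j8.9) = 8.95° − 118.51° = -109.56°

-110 deg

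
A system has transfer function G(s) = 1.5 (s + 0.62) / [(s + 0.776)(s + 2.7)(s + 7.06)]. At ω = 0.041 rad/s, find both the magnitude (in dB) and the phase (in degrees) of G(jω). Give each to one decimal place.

|j0.041 + 0.62| = √(0.041² + 0.62²) = 0.6214
|j0.041 + 0.776| = √(0.041² + 0.776²) = 0.7771
|j0.041 + 2.7| = √(0.041² + 2.7²) = 2.7
|j0.041 + 7.06| = √(0.041² + 7.06²) = 7.06
|G(j0.041)| = 1.5 × 0.6214 / (0.7771 × 2.7 × 7.06) = 0.062913
20 log₁₀(0.062913) = -24.03 dB
∠(j0.041 + 0.62) = arctan(0.041/0.62) = 3.78°
∠(j0.041 + 0.776) = arctan(0.041/0.776) = 3.02°
∠(j0.041 + 2.7) = arctan(0.041/2.7) = 0.87°
∠(j0.041 + 7.06) = arctan(0.041/7.06) = 0.33°
∠G(j0.041) = 3.78° − (3.02° + 0.87° + 0.33°) = -0.44°

|G| = -24.0 dB, ∠G = -0.4°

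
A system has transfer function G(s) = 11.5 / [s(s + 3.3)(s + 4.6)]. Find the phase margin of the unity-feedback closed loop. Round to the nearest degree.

68°

Gain crossover: |G(jω)| = 1 at ω ≈ 0.731 rad/sec.
∠G(j0.731) = −90° − arctan(0.731/3.3) − arctan(0.731/4.6) ≈ -111.51°
PM = 180° + (-111.51°) = 68.49°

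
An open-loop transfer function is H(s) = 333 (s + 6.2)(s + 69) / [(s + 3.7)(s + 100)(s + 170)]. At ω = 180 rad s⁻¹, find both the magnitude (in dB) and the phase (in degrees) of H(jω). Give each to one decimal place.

|j180 + 6.2| = √(180² + 6.2²) = 180.1
|j180 + 69| = √(180² + 69²) = 192.8
|j180 + 3.7| = √(180² + 3.7²) = 180
|j180 + 100| = √(180² + 100²) = 205.9
|j180 + 170| = √(180² + 170²) = 247.6
|H(j180)| = 333 × 180.1 × 192.8 / (180 × 205.9 × 247.6) = 1.2596
20 log₁₀(1.2596) = 2.00 dB
∠(j180 + 6.2) = arctan(180/6.2) = 88.03°
∠(j180 + 69) = arctan(180/69) = 69.03°
∠(j180 + 3.7) = arctan(180/3.7) = 88.82°
∠(j180 + 100) = arctan(180/100) = 60.95°
∠(j180 + 170) = arctan(180/170) = 46.64°
∠H(j180) = 88.03° + 69.03° − (88.82° + 60.95° + 46.64°) = -39.35°

|H| = 2.0 dB, ∠H = -39.4°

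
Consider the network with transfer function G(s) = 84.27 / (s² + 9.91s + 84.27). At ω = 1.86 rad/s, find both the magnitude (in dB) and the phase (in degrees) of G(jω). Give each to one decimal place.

|G| = 0.1 dB, ∠G = -12.8°

|(j1.86)² + 9.91(j1.86) + 84.27| = |80.81 + j18.433| = 82.89
|G(j1.86)| = 84.27 / 82.89 = 1.0167
20 log₁₀(1.0167) = 0.14 dB
∠[(j1.86)² + 9.91(j1.86) + 84.27] = ∠[80.81 + j18.433] = 12.85°
∠G(j1.86) = −12.85° = -12.85°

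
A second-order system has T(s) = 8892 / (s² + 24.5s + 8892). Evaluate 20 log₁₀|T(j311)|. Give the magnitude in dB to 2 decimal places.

|(j311)² + 24.5(j311) + 8892| = |-87829 + j7619.5| = 8.816e+04
|T(j311)| = 8892 / 8.816e+04 = 0.10086
20 log₁₀(0.10086) = -19.925 dB

-19.93 dB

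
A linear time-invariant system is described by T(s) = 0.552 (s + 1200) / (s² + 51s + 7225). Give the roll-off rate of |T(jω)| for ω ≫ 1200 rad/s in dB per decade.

With 1 zero and 2 poles, the high-frequency asymptotic slope is 20 × (1 − 2) = -20 dB/decade.

-20 dB/decade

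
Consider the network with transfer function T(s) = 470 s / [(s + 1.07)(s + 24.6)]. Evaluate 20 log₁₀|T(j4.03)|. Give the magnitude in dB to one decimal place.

|j4.03| = 4.03
|j4.03 + 1.07| = √(4.03² + 1.07²) = 4.17
|j4.03 + 24.6| = √(4.03² + 24.6²) = 24.93
|T(j4.03)| = 470 × 4.03 / (4.17 × 24.93) = 18.223
20 log₁₀(18.223) = 25.21 dB

25.2 dB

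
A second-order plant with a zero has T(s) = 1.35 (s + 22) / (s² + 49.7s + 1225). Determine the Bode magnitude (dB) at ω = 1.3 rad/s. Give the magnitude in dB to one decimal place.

|j1.3 + 22| = √(1.3² + 22²) = 22.04
|(j1.3)² + 49.7(j1.3) + 1225| = |1223.3 + j64.61| = 1225
|T(j1.3)| = 1.35 × 22.04 / 1225 = 0.024287
20 log₁₀(0.024287) = -32.29 dB

-32.3 dB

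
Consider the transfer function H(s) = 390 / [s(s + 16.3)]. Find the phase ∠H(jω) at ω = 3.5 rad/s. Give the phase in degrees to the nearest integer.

∠(j3.5 + 16.3) = arctan(3.5/16.3) = 12.12°
∠(j3.5) = 90.00°
∠H(j3.5) = − (12.12° + 90.00°) = -102.12°

-102 deg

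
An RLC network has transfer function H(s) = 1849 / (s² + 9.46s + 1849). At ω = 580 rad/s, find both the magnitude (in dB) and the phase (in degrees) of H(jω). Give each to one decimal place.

|(j580)² + 9.46(j580) + 1849| = |-3.3455e+05 + j5486.8| = 3.346e+05
|H(j580)| = 1849 / 3.346e+05 = 0.0055261
20 log₁₀(0.0055261) = -45.15 dB
∠[(j580)² + 9.46(j580) + 1849] = ∠[-3.3455e+05 + j5486.8] = 179.06°
∠H(j580) = −179.06° = -179.06°

|H| = -45.2 dB, ∠H = -179.1°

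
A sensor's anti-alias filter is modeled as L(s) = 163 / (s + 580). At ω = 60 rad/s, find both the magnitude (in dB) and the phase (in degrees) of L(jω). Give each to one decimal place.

|j60 + 580| = √(60² + 580²) = 583.1
|L(j60)| = 163 / 583.1 = 0.27954
20 log₁₀(0.27954) = -11.07 dB
∠(j60 + 580) = arctan(60/580) = 5.91°
∠L(j60) = −5.91° = -5.91°

|L| = -11.1 dB, ∠L = -5.9°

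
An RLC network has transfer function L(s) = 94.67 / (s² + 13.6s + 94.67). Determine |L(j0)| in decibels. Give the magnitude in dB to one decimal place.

0.0 dB

L(0) = 94.67 / 94.67 = 1
20 log₁₀(1) = 0.00 dB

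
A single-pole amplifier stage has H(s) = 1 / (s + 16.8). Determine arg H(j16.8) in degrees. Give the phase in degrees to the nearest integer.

∠(j16.8 + 16.8) = arctan(16.8/16.8) = 45.00°
∠H(j16.8) = −45.00° = -45.00°

-45°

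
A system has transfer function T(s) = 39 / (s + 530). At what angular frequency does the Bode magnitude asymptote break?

530 rad s⁻¹

The single real pole at s = −530 gives a corner at ω = 530 rad s⁻¹.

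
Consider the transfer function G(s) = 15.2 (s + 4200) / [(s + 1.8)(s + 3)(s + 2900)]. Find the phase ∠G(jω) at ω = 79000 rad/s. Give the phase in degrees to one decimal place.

-180.9°

∠(j79000 + 4200) = arctan(79000/4200) = 86.96°
∠(j79000 + 1.8) = arctan(79000/1.8) = 90.00°
∠(j79000 + 3) = arctan(79000/3) = 90.00°
∠(j79000 + 2900) = arctan(79000/2900) = 87.90°
∠G(j79000) = 86.96° − (90.00° + 90.00° + 87.90°) = -180.94°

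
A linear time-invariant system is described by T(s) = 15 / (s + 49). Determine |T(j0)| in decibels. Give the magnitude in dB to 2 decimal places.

T(0) = 15 / 49 = 0.30612
20 log₁₀(0.30612) = -10.282 dB

-10.28 dB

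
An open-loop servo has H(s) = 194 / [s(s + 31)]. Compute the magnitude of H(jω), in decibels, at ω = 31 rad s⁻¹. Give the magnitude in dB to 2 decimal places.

-16.91 dB

|j31 + 31| = √(31² + 31²) = 43.84
|j31| = 31
|H(j31)| = 194 / (43.84 × 31) = 0.14275
20 log₁₀(0.14275) = -16.909 dB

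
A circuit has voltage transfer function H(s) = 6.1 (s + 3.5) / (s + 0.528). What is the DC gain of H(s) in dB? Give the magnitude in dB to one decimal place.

H(0) = 6.1 × 3.5 / 0.528 = 40.436
20 log₁₀(40.436) = 32.14 dB

32.1 dB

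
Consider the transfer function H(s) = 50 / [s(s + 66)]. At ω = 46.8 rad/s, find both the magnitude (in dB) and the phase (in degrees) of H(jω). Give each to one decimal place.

|H| = -37.6 dB, ∠H = -125.3°

|j46.8 + 66| = √(46.8² + 66²) = 80.91
|j46.8| = 46.8
|H(j46.8)| = 50 / (80.91 × 46.8) = 0.013205
20 log₁₀(0.013205) = -37.59 dB
∠(j46.8 + 66) = arctan(46.8/66) = 35.34°
∠(j46.8) = 90.00°
∠H(j46.8) = − (35.34° + 90.00°) = -125.34°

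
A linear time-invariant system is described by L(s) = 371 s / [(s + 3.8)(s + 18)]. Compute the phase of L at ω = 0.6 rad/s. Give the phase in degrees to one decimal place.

∠(j0.6) = 90.00°
∠(j0.6 + 3.8) = arctan(0.6/3.8) = 8.97°
∠(j0.6 + 18) = arctan(0.6/18) = 1.91°
∠L(j0.6) = 90.00° − (8.97° + 1.91°) = 79.12°

79.1°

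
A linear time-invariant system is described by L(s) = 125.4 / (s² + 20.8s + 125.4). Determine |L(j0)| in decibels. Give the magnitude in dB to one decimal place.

L(0) = 125.4 / 125.4 = 1
20 log₁₀(1) = 0.00 dB

0.0 dB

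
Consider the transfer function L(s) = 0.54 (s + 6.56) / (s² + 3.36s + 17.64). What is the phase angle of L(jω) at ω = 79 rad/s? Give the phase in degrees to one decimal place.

∠(j79 + 6.56) = arctan(79/6.56) = 85.25°
∠[(j79)² + 3.36(j79) + 17.64] = ∠[-6223.4 + j265.44] = 177.56°
∠L(j79) = 85.25° − 177.56° = -92.30°

-92.3°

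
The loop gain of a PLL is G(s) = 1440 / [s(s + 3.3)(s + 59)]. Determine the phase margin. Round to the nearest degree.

32°

Gain crossover: |G(jω)| = 1 at ω ≈ 4.42 rad/sec.
∠G(j4.42) = −90° − arctan(4.42/3.3) − arctan(4.42/59) ≈ -147.51°
PM = 180° + (-147.51°) = 32.49°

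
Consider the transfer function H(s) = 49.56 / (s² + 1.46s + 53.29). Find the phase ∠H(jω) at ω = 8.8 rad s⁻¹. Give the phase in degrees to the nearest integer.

-152°

∠[(j8.8)² + 1.46(j8.8) + 53.29] = ∠[-24.15 + j12.848] = 151.99°
∠H(j8.8) = −151.99° = -151.99°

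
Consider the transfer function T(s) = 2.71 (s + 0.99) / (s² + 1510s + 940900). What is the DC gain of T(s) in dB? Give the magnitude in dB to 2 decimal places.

T(0) = 2.71 × 0.99 / 940900 = 2.8514e-06
20 log₁₀(2.8514e-06) = -110.899 dB

-110.90 dB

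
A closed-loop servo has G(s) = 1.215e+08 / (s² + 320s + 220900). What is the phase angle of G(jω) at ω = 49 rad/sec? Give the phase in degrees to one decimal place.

∠[(j49)² + 320(j49) + 220900] = ∠[2.185e+05 + j15680] = 4.10°
∠G(j49) = −4.10° = -4.10°

-4.1 deg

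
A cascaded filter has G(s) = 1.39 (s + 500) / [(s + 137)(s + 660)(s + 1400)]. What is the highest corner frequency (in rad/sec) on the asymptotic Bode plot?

Break frequencies occur at each pole and zero magnitude: 137 rad/sec, 500 rad/sec, 660 rad/sec, 1400 rad/sec.
The highest is 1400 rad/sec.

1400 rad/sec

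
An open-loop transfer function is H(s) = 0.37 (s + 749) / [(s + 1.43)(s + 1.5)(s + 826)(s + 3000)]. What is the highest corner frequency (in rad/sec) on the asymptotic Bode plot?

3000 rad/sec

Break frequencies occur at each pole and zero magnitude: 1.43 rad/sec, 1.5 rad/sec, 749 rad/sec, 826 rad/sec, 3000 rad/sec.
The highest is 3000 rad/sec.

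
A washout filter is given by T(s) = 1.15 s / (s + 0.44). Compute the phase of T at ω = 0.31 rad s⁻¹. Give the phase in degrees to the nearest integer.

∠(j0.31) = 90.00°
∠(j0.31 + 0.44) = arctan(0.31/0.44) = 35.17°
∠T(j0.31) = 90.00° − 35.17° = 54.83°

55 deg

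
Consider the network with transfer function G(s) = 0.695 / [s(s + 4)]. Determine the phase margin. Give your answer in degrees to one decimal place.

87.5°

Gain crossover: |G(jω)| = 1 at ω ≈ 0.174 rad s⁻¹.
∠G(j0.174) = −90° − arctan(0.174/4) ≈ -92.48°
PM = 180° + (-92.48°) = 87.52°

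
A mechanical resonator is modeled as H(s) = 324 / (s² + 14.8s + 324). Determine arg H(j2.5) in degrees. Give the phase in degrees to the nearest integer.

-7°

∠[(j2.5)² + 14.8(j2.5) + 324] = ∠[317.75 + j37] = 6.64°
∠H(j2.5) = −6.64° = -6.64°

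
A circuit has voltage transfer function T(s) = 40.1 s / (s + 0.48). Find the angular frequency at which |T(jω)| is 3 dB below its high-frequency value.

0.48 rad/s

For a single-pole high-pass, the −3 dB point is at the pole: ω = 0.48 rad/s.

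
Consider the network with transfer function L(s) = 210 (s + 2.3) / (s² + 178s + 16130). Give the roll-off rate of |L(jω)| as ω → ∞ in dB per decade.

-20 dB/decade

With 1 zero and 2 poles, the high-frequency asymptotic slope is 20 × (1 − 2) = -20 dB/decade.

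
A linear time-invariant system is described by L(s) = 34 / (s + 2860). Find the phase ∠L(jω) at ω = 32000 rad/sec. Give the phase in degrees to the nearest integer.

-85 deg

∠(j32000 + 2860) = arctan(32000/2860) = 84.89°
∠L(j32000) = −84.89° = -84.89°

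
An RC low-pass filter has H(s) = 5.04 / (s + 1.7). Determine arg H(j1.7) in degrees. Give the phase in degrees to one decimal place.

-45.0°

∠(j1.7 + 1.7) = arctan(1.7/1.7) = 45.00°
∠H(j1.7) = −45.00° = -45.00°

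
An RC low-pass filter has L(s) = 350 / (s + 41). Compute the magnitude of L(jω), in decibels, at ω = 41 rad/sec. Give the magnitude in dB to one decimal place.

15.6 dB

|j41 + 41| = √(41² + 41²) = 57.98
|L(j41)| = 350 / 57.98 = 6.0363
20 log₁₀(6.0363) = 15.62 dB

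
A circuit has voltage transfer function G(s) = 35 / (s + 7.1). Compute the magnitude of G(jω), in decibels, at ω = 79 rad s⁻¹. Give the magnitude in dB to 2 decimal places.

-7.11 dB

|j79 + 7.1| = √(79² + 7.1²) = 79.32
|G(j79)| = 35 / 79.32 = 0.44126
20 log₁₀(0.44126) = -7.106 dB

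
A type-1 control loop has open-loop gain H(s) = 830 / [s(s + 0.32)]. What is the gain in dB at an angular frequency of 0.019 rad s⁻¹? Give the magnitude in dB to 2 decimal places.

102.69 dB

|j0.019 + 0.32| = √(0.019² + 0.32²) = 0.3206
|j0.019| = 0.019
|H(j0.019)| = 830 / (0.3206 × 0.019) = 1.3627e+05
20 log₁₀(1.3627e+05) = 102.688 dB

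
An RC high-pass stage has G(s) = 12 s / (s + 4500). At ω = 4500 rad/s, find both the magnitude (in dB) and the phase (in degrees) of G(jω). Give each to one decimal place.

|G| = 18.6 dB, ∠G = 45.0°

|j4500| = 4500
|j4500 + 4500| = √(4500² + 4500²) = 6364
|G(j4500)| = 12 × 4500 / 6364 = 8.4853
20 log₁₀(8.4853) = 18.57 dB
∠(j4500) = 90.00°
∠(j4500 + 4500) = arctan(4500/4500) = 45.00°
∠G(j4500) = 90.00° − 45.00° = 45.00°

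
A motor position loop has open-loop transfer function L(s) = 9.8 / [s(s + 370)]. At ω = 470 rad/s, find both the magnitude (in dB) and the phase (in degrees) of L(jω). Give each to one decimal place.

|L| = -89.2 dB, ∠L = -141.8°

|j470 + 370| = √(470² + 370²) = 598.2
|j470| = 470
|L(j470)| = 9.8 / (598.2 × 470) = 3.4858e-05
20 log₁₀(3.4858e-05) = -89.15 dB
∠(j470 + 370) = arctan(470/370) = 51.79°
∠(j470) = 90.00°
∠L(j470) = − (51.79° + 90.00°) = -141.79°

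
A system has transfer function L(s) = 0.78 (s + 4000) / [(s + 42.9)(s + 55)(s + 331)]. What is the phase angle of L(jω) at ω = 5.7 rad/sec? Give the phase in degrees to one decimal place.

∠(j5.7 + 4000) = arctan(5.7/4000) = 0.08°
∠(j5.7 + 42.9) = arctan(5.7/42.9) = 7.57°
∠(j5.7 + 55) = arctan(5.7/55) = 5.92°
∠(j5.7 + 331) = arctan(5.7/331) = 0.99°
∠L(j5.7) = 0.08° − (7.57° + 5.92° + 0.99°) = -14.39°

-14.4°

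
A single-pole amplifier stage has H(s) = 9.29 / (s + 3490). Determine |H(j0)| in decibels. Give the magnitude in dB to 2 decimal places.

-51.50 dB

H(0) = 9.29 / 3490 = 0.0026619
20 log₁₀(0.0026619) = -51.496 dB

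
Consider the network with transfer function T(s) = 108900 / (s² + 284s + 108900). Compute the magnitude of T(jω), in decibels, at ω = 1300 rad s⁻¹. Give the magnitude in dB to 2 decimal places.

|(j1300)² + 284(j1300) + 108900| = |-1.5811e+06 + j3.692e+05| = 1.624e+06
|T(j1300)| = 108900 / 1.624e+06 = 0.067072
20 log₁₀(0.067072) = -23.469 dB

-23.47 dB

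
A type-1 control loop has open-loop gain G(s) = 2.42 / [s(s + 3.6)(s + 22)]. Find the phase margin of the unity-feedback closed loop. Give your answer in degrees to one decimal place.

Gain crossover: |G(jω)| = 1 at ω ≈ 0.0306 rad/s.
∠G(j0.0306) = −90° − arctan(0.0306/3.6) − arctan(0.0306/22) ≈ -90.57°
PM = 180° + (-90.57°) = 89.43°

89.4°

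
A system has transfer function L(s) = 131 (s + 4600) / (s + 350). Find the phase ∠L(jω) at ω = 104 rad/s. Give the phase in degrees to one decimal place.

-15.3°

∠(j104 + 4600) = arctan(104/4600) = 1.30°
∠(j104 + 350) = arctan(104/350) = 16.55°
∠L(j104) = 1.30° − 16.55° = -15.25°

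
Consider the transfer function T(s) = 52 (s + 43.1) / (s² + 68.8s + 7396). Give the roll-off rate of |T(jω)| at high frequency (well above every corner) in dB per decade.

With 1 zero and 2 poles, the high-frequency asymptotic slope is 20 × (1 − 2) = -20 dB/decade.

-20 dB/decade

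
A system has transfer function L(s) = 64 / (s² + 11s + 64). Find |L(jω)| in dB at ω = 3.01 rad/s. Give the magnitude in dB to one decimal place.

|(j3.01)² + 11(j3.01) + 64| = |54.94 + j33.11| = 64.15
|L(j3.01)| = 64 / 64.15 = 0.99773
20 log₁₀(0.99773) = -0.02 dB

-0.0 dB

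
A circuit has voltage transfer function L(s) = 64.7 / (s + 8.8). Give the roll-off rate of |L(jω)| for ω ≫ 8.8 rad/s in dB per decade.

-20 dB/decade

With 0 zeros and 1 pole, the high-frequency asymptotic slope is 20 × (0 − 1) = -20 dB/decade.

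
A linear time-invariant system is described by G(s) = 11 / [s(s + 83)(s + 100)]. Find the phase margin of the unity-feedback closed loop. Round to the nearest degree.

Gain crossover: |G(jω)| = 1 at ω ≈ 0.00133 rad s⁻¹.
∠G(j0.00133) = −90° − arctan(0.00133/83) − arctan(0.00133/100) ≈ -90.00°
PM = 180° + (-90.00°) = 90.00°

90°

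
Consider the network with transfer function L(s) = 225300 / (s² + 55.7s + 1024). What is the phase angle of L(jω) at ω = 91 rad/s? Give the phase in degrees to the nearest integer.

-145 deg

∠[(j91)² + 55.7(j91) + 1024] = ∠[-7257 + j5068.7] = 145.07°
∠L(j91) = −145.07° = -145.07°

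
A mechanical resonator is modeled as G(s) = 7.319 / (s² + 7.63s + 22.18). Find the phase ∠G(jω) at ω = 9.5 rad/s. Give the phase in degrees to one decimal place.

-133.2°

∠[(j9.5)² + 7.63(j9.5) + 22.18] = ∠[-68.07 + j72.485] = 133.20°
∠G(j9.5) = −133.20° = -133.20°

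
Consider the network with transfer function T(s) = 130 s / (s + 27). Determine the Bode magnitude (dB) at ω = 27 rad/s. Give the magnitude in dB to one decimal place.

|j27| = 27
|j27 + 27| = √(27² + 27²) = 38.18
|T(j27)| = 130 × 27 / 38.18 = 91.924
20 log₁₀(91.924) = 39.27 dB

39.3 dB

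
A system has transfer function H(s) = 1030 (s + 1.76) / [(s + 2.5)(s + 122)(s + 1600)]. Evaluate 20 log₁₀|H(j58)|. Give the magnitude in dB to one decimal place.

|j58 + 1.76| = √(58² + 1.76²) = 58.03
|j58 + 2.5| = √(58² + 2.5²) = 58.05
|j58 + 122| = √(58² + 122²) = 135.1
|j58 + 1600| = √(58² + 1600²) = 1601
|H(j58)| = 1030 × 58.03 / (58.05 × 135.1 × 1601) = 0.0047602
20 log₁₀(0.0047602) = -46.45 dB

-46.4 dB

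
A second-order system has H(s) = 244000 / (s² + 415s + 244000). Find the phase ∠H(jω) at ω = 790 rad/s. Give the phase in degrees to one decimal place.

∠[(j790)² + 415(j790) + 244000] = ∠[-3.801e+05 + j3.2785e+05] = 139.22°
∠H(j790) = −139.22° = -139.22°

-139.2°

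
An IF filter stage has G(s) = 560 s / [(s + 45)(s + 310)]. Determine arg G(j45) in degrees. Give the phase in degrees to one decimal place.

∠(j45) = 90.00°
∠(j45 + 45) = arctan(45/45) = 45.00°
∠(j45 + 310) = arctan(45/310) = 8.26°
∠G(j45) = 90.00° − (45.00° + 8.26°) = 36.74°

36.7 deg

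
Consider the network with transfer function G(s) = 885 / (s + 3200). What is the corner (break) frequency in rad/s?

The single real pole at s = −3200 gives a corner at ω = 3200 rad/s.

3200 rad/s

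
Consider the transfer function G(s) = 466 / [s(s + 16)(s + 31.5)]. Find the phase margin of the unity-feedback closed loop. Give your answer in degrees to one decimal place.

85.0°

Gain crossover: |G(jω)| = 1 at ω ≈ 0.923 rad s⁻¹.
∠G(j0.923) = −90° − arctan(0.923/16) − arctan(0.923/31.5) ≈ -94.98°
PM = 180° + (-94.98°) = 85.02°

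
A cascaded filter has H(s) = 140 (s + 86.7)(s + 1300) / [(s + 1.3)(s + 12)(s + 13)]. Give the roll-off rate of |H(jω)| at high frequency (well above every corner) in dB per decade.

-20 dB/decade

With 2 zeros and 3 poles, the high-frequency asymptotic slope is 20 × (2 − 3) = -20 dB/decade.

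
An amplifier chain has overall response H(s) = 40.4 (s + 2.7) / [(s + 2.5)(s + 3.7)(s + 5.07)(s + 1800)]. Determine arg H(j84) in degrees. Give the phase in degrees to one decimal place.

∠(j84 + 2.7) = arctan(84/2.7) = 88.16°
∠(j84 + 2.5) = arctan(84/2.5) = 88.30°
∠(j84 + 3.7) = arctan(84/3.7) = 87.48°
∠(j84 + 5.07) = arctan(84/5.07) = 86.55°
∠(j84 + 1800) = arctan(84/1800) = 2.67°
∠H(j84) = 88.16° − (88.30° + 87.48° + 86.55° + 2.67°) = -176.83°

-176.8 deg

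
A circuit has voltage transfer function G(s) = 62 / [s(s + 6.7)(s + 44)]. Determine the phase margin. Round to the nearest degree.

88°

Gain crossover: |G(jω)| = 1 at ω ≈ 0.21 rad/s.
∠G(j0.21) = −90° − arctan(0.21/6.7) − arctan(0.21/44) ≈ -92.07°
PM = 180° + (-92.07°) = 87.93°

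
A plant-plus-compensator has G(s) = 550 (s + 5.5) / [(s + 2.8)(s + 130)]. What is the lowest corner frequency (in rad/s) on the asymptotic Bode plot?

Break frequencies occur at each pole and zero magnitude: 2.8 rad/s, 5.5 rad/s, 130 rad/s.
The lowest is 2.8 rad/s.

2.8 rad/s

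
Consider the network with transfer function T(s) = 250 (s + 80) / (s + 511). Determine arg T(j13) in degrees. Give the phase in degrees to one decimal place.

∠(j13 + 80) = arctan(13/80) = 9.23°
∠(j13 + 511) = arctan(13/511) = 1.46°
∠T(j13) = 9.23° − 1.46° = 7.77°

7.8 deg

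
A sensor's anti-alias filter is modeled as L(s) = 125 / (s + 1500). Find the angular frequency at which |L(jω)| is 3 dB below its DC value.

For a single-pole low-pass, the −3 dB point is at the pole: ω = 1500 rad/sec.

1500 rad/sec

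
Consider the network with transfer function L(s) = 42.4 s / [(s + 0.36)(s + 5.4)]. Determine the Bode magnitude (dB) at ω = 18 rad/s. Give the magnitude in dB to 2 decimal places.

|j18| = 18
|j18 + 0.36| = √(18² + 0.36²) = 18
|j18 + 5.4| = √(18² + 5.4²) = 18.79
|L(j18)| = 42.4 × 18 / (18 × 18.79) = 2.2558
20 log₁₀(2.2558) = 7.066 dB

7.07 dB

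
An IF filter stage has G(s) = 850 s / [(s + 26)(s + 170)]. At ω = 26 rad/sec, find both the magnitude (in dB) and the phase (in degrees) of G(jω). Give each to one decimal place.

|j26| = 26
|j26 + 26| = √(26² + 26²) = 36.77
|j26 + 170| = √(26² + 170²) = 172
|G(j26)| = 850 × 26 / (36.77 × 172) = 3.4949
20 log₁₀(3.4949) = 10.87 dB
∠(j26) = 90.00°
∠(j26 + 26) = arctan(26/26) = 45.00°
∠(j26 + 170) = arctan(26/170) = 8.70°
∠G(j26) = 90.00° − (45.00° + 8.70°) = 36.30°

|G| = 10.9 dB, ∠G = 36.3°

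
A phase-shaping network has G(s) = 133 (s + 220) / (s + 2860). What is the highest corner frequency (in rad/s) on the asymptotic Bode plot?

Break frequencies occur at each pole and zero magnitude: 220 rad/s, 2860 rad/s.
The highest is 2860 rad/s.

2860 rad/s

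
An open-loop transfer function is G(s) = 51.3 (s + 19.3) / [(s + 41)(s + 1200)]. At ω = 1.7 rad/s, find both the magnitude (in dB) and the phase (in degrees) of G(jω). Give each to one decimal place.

|G| = -33.9 dB, ∠G = 2.6 deg

|j1.7 + 19.3| = √(1.7² + 19.3²) = 19.37
|j1.7 + 41| = √(1.7² + 41²) = 41.04
|j1.7 + 1200| = √(1.7² + 1200²) = 1200
|G(j1.7)| = 51.3 × 19.37 / (41.04 × 1200) = 0.020184
20 log₁₀(0.020184) = -33.90 dB
∠(j1.7 + 19.3) = arctan(1.7/19.3) = 5.03°
∠(j1.7 + 41) = arctan(1.7/41) = 2.37°
∠(j1.7 + 1200) = arctan(1.7/1200) = 0.08°
∠G(j1.7) = 5.03° − (2.37° + 0.08°) = 2.58°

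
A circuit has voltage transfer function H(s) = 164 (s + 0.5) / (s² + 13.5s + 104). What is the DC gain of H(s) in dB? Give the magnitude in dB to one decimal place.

-2.1 dB

H(0) = 164 × 0.5 / 104 = 0.78846
20 log₁₀(0.78846) = -2.06 dB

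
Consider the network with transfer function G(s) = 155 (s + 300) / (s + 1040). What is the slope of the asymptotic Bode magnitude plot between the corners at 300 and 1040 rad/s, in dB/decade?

In this band the factors already past their corner are: zero at 300; net slope = 20 dB/decade.

20 dB/decade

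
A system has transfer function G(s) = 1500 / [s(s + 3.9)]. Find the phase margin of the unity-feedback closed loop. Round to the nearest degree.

Gain crossover: |G(jω)| = 1 at ω ≈ 38.6 rad/s.
∠G(j38.6) = −90° − arctan(38.6/3.9) ≈ -174.24°
PM = 180° + (-174.24°) = 5.76°

6°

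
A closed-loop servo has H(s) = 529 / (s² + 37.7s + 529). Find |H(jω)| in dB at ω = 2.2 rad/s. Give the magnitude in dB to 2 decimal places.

-0.03 dB

|(j2.2)² + 37.7(j2.2) + 529| = |524.16 + j82.94| = 530.7
|H(j2.2)| = 529 / 530.7 = 0.99683
20 log₁₀(0.99683) = -0.028 dB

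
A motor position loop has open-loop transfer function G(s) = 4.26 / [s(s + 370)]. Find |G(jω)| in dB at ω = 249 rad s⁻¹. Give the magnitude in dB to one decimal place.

-88.3 dB

|j249 + 370| = √(249² + 370²) = 446
|j249| = 249
|G(j249)| = 4.26 / (446 × 249) = 3.8361e-05
20 log₁₀(3.8361e-05) = -88.32 dB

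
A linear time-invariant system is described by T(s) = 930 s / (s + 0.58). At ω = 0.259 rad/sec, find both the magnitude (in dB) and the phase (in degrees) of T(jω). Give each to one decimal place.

|j0.259| = 0.259
|j0.259 + 0.58| = √(0.259² + 0.58²) = 0.6352
|T(j0.259)| = 930 × 0.259 / 0.6352 = 379.2
20 log₁₀(379.2) = 51.58 dB
∠(j0.259) = 90.00°
∠(j0.259 + 0.58) = arctan(0.259/0.58) = 24.06°
∠T(j0.259) = 90.00° − 24.06° = 65.94°

|T| = 51.6 dB, ∠T = 65.9°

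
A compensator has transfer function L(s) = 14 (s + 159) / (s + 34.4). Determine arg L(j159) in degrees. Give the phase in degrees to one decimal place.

∠(j159 + 159) = arctan(159/159) = 45.00°
∠(j159 + 34.4) = arctan(159/34.4) = 77.79°
∠L(j159) = 45.00° − 77.79° = -32.79°

-32.8°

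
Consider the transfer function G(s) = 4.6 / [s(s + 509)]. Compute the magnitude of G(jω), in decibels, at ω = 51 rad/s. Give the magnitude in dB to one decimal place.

|j51 + 509| = √(51² + 509²) = 511.5
|j51| = 51
|G(j51)| = 4.6 / (511.5 × 51) = 0.00017632
20 log₁₀(0.00017632) = -75.07 dB

-75.1 dB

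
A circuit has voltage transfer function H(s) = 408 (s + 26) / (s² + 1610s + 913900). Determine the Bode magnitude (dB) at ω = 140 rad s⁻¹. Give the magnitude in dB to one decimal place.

-24.0 dB

|j140 + 26| = √(140² + 26²) = 142.4
|(j140)² + 1610(j140) + 913900| = |8.943e+05 + j2.254e+05| = 9.223e+05
|H(j140)| = 408 × 142.4 / 9.223e+05 = 0.062993
20 log₁₀(0.062993) = -24.01 dB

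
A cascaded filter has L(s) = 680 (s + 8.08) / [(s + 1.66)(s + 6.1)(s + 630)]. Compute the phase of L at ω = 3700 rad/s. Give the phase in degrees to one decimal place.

∠(j3700 + 8.08) = arctan(3700/8.08) = 89.87°
∠(j3700 + 1.66) = arctan(3700/1.66) = 89.97°
∠(j3700 + 6.1) = arctan(3700/6.1) = 89.91°
∠(j3700 + 630) = arctan(3700/630) = 80.34°
∠L(j3700) = 89.87° − (89.97° + 89.91° + 80.34°) = -170.34°

-170.3°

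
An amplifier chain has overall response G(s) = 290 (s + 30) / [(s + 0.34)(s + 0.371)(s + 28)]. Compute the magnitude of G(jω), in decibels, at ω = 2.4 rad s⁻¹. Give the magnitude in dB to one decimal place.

34.4 dB

|j2.4 + 30| = √(2.4² + 30²) = 30.1
|j2.4 + 0.34| = √(2.4² + 0.34²) = 2.424
|j2.4 + 0.371| = √(2.4² + 0.371²) = 2.429
|j2.4 + 28| = √(2.4² + 28²) = 28.1
|G(j2.4)| = 290 × 30.1 / (2.424 × 2.429 × 28.1) = 52.758
20 log₁₀(52.758) = 34.45 dB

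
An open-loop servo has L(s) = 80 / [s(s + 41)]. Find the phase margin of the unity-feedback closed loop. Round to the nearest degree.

87°

Gain crossover: |L(jω)| = 1 at ω ≈ 1.95 rad/s.
∠L(j1.95) = −90° − arctan(1.95/41) ≈ -92.72°
PM = 180° + (-92.72°) = 87.28°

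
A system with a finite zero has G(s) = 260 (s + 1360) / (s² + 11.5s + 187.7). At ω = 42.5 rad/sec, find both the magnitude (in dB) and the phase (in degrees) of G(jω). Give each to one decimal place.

|G| = 46.4 dB, ∠G = -161.4 deg

|j42.5 + 1360| = √(42.5² + 1360²) = 1361
|(j42.5)² + 11.5(j42.5) + 187.7| = |-1618.5 + j488.75| = 1691
|G(j42.5)| = 260 × 1361 / 1691 = 209.24
20 log₁₀(209.24) = 46.41 dB
∠(j42.5 + 1360) = arctan(42.5/1360) = 1.79°
∠[(j42.5)² + 11.5(j42.5) + 187.7] = ∠[-1618.5 + j488.75] = 163.20°
∠G(j42.5) = 1.79° − 163.20° = -161.41°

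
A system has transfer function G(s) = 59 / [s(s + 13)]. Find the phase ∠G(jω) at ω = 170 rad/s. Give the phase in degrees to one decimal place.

∠(j170 + 13) = arctan(170/13) = 85.63°
∠(j170) = 90.00°
∠G(j170) = − (85.63° + 90.00°) = -175.63°

-175.6°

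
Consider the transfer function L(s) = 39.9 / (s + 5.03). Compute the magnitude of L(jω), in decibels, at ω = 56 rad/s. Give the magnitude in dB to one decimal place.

-3.0 dB

|j56 + 5.03| = √(56² + 5.03²) = 56.23
|L(j56)| = 39.9 / 56.23 = 0.70964
20 log₁₀(0.70964) = -2.98 dB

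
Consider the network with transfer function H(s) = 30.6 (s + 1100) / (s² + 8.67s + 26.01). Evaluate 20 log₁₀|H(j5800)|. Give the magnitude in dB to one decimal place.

-45.4 dB

|j5800 + 1100| = √(5800² + 1100²) = 5903
|(j5800)² + 8.67(j5800) + 26.01| = |-3.364e+07 + j50286| = 3.364e+07
|H(j5800)| = 30.6 × 5903 / 3.364e+07 = 0.0053699
20 log₁₀(0.0053699) = -45.40 dB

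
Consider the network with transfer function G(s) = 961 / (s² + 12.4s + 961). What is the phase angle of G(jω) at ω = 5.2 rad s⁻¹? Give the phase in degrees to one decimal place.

∠[(j5.2)² + 12.4(j5.2) + 961] = ∠[933.96 + j64.48] = 3.95°
∠G(j5.2) = −3.95° = -3.95°

-3.9°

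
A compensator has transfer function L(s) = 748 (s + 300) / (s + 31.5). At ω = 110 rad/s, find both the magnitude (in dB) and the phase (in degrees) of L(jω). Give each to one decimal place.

|L| = 66.4 dB, ∠L = -53.9°

|j110 + 300| = √(110² + 300²) = 319.5
|j110 + 31.5| = √(110² + 31.5²) = 114.4
|L(j110)| = 748 × 319.5 / 114.4 = 2088.9
20 log₁₀(2088.9) = 66.40 dB
∠(j110 + 300) = arctan(110/300) = 20.14°
∠(j110 + 31.5) = arctan(110/31.5) = 74.02°
∠L(j110) = 20.14° − 74.02° = -53.88°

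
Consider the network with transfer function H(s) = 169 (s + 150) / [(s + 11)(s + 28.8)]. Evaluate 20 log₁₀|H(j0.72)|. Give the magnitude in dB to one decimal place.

|j0.72 + 150| = √(0.72² + 150²) = 150
|j0.72 + 11| = √(0.72² + 11²) = 11.02
|j0.72 + 28.8| = √(0.72² + 28.8²) = 28.81
|H(j0.72)| = 169 × 150 / (11.02 × 28.81) = 79.824
20 log₁₀(79.824) = 38.04 dB

38.0 dB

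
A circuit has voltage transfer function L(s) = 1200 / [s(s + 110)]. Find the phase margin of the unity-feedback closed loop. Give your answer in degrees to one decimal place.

84.4°

Gain crossover: |L(jω)| = 1 at ω ≈ 10.9 rad/sec.
∠L(j10.9) = −90° − arctan(10.9/110) ≈ -95.64°
PM = 180° + (-95.64°) = 84.36°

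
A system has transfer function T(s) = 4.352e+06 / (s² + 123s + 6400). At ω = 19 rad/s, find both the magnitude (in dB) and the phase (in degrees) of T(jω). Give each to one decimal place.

|(j19)² + 123(j19) + 6400| = |6039 + j2337| = 6475
|T(j19)| = 4.352e+06 / 6475 = 672.08
20 log₁₀(672.08) = 56.55 dB
∠[(j19)² + 123(j19) + 6400] = ∠[6039 + j2337] = 21.16°
∠T(j19) = −21.16° = -21.16°

|T| = 56.5 dB, ∠T = -21.2°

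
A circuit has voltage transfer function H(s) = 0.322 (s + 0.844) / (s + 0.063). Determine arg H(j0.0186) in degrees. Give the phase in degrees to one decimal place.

-15.2 deg

∠(j0.0186 + 0.844) = arctan(0.0186/0.844) = 1.26°
∠(j0.0186 + 0.063) = arctan(0.0186/0.063) = 16.45°
∠H(j0.0186) = 1.26° − 16.45° = -15.19°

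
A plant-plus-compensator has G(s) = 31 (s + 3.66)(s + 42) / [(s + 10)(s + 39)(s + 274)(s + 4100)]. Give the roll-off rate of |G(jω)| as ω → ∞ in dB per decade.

With 2 zeros and 4 poles, the high-frequency asymptotic slope is 20 × (2 − 4) = -40 dB/decade.

-40 dB/decade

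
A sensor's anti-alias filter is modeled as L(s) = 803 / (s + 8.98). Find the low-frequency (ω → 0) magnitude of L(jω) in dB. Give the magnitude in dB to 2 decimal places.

39.03 dB

L(0) = 803 / 8.98 = 89.421
20 log₁₀(89.421) = 39.029 dB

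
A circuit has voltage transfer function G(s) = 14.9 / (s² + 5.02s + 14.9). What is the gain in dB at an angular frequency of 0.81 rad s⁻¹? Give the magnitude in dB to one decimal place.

0.1 dB

|(j0.81)² + 5.02(j0.81) + 14.9| = |14.244 + j4.0662| = 14.81
|G(j0.81)| = 14.9 / 14.81 = 1.0059
20 log₁₀(1.0059) = 0.05 dB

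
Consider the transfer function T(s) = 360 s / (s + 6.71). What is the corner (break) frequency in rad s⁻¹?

6.71 rad s⁻¹

The single real pole at s = −6.71 gives a corner at ω = 6.71 rad s⁻¹.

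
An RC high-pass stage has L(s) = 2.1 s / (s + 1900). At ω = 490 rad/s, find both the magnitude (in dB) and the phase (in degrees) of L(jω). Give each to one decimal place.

|j490| = 490
|j490 + 1900| = √(490² + 1900²) = 1962
|L(j490)| = 2.1 × 490 / 1962 = 0.52442
20 log₁₀(0.52442) = -5.61 dB
∠(j490) = 90.00°
∠(j490 + 1900) = arctan(490/1900) = 14.46°
∠L(j490) = 90.00° − 14.46° = 75.54°

|L| = -5.6 dB, ∠L = 75.5°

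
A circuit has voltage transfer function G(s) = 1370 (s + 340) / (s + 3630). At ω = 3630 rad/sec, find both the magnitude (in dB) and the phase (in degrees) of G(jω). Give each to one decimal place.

|j3630 + 340| = √(3630² + 340²) = 3646
|j3630 + 3630| = √(3630² + 3630²) = 5134
|G(j3630)| = 1370 × 3646 / 5134 = 972.98
20 log₁₀(972.98) = 59.76 dB
∠(j3630 + 340) = arctan(3630/340) = 84.65°
∠(j3630 + 3630) = arctan(3630/3630) = 45.00°
∠G(j3630) = 84.65° − 45.00° = 39.65°

|G| = 59.8 dB, ∠G = 39.6 deg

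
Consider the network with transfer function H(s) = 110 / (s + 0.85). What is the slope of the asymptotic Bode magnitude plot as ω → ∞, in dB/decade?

With 0 zeros and 1 pole, the high-frequency asymptotic slope is 20 × (0 − 1) = -20 dB/decade.

-20 dB/decade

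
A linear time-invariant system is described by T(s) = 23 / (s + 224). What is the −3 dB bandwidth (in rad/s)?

224 rad/s

For a single-pole low-pass, the −3 dB point is at the pole: ω = 224 rad/s.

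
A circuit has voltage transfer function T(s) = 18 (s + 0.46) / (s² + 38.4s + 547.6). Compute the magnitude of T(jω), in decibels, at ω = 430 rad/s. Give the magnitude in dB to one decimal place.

|j430 + 0.46| = √(430² + 0.46²) = 430
|(j430)² + 38.4(j430) + 547.6| = |-1.8435e+05 + j16512| = 1.851e+05
|T(j430)| = 18 × 430 / 1.851e+05 = 0.041817
20 log₁₀(0.041817) = -27.57 dB

-27.6 dB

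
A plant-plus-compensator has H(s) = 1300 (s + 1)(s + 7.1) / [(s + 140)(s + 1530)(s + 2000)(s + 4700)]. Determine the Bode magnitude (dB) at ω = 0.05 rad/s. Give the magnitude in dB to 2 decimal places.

-166.76 dB

|j0.05 + 1| = √(0.05² + 1²) = 1.001
|j0.05 + 7.1| = √(0.05² + 7.1²) = 7.1
|j0.05 + 140| = √(0.05² + 140²) = 140
|j0.05 + 1530| = √(0.05² + 1530²) = 1530
|j0.05 + 2000| = √(0.05² + 2000²) = 2000
|j0.05 + 4700| = √(0.05² + 4700²) = 4700
|H(j0.05)| = 1300 × 1.001 × 7.1 / (140 × 1530 × 2000 × 4700) = 4.5899e-09
20 log₁₀(4.5899e-09) = -166.764 dB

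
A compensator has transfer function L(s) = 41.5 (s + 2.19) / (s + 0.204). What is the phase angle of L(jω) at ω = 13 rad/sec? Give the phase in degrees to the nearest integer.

-9°

∠(j13 + 2.19) = arctan(13/2.19) = 80.44°
∠(j13 + 0.204) = arctan(13/0.204) = 89.10°
∠L(j13) = 80.44° − 89.10° = -8.66°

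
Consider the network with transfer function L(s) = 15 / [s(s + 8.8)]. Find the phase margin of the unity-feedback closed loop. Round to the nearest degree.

79 deg

Gain crossover: |L(jω)| = 1 at ω ≈ 1.67 rad/sec.
∠L(j1.67) = −90° − arctan(1.67/8.8) ≈ -100.77°
PM = 180° + (-100.77°) = 79.23°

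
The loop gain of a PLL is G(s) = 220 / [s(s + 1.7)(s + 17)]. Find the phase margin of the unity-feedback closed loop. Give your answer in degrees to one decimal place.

Gain crossover: |G(jω)| = 1 at ω ≈ 3.37 rad s⁻¹.
∠G(j3.37) = −90° − arctan(3.37/1.7) − arctan(3.37/17) ≈ -164.41°
PM = 180° + (-164.41°) = 15.59°

15.6°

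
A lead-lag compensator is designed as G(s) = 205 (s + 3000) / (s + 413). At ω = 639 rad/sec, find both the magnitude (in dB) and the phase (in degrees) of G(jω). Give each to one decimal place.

|j639 + 3000| = √(639² + 3000²) = 3067
|j639 + 413| = √(639² + 413²) = 760.8
|G(j639)| = 205 × 3067 / 760.8 = 826.44
20 log₁₀(826.44) = 58.34 dB
∠(j639 + 3000) = arctan(639/3000) = 12.02°
∠(j639 + 413) = arctan(639/413) = 57.12°
∠G(j639) = 12.02° − 57.12° = -45.10°

|G| = 58.3 dB, ∠G = -45.1°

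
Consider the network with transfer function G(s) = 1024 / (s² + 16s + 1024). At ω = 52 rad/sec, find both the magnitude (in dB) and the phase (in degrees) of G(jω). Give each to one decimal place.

|G| = -5.3 dB, ∠G = -153.7 deg

|(j52)² + 16(j52) + 1024| = |-1680 + j832| = 1875
|G(j52)| = 1024 / 1875 = 0.54621
20 log₁₀(0.54621) = -5.25 dB
∠[(j52)² + 16(j52) + 1024] = ∠[-1680 + j832] = 153.65°
∠G(j52) = −153.65° = -153.65°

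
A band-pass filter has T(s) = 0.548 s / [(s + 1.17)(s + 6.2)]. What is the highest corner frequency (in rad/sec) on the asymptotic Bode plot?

Break frequencies occur at each pole and zero magnitude: 1.17 rad/sec, 6.2 rad/sec.
The highest is 6.2 rad/sec.

6.2 rad/sec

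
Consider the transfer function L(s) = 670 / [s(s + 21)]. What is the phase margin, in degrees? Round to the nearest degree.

44 deg

Gain crossover: |L(jω)| = 1 at ω ≈ 22 rad/s.
∠L(j22) = −90° − arctan(22/21) ≈ -136.36°
PM = 180° + (-136.36°) = 43.64°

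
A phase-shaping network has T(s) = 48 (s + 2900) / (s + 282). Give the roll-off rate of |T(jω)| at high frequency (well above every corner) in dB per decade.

With 1 zero and 1 pole, the high-frequency asymptotic slope is 20 × (1 − 1) = 0 dB/decade.

0 dB/decade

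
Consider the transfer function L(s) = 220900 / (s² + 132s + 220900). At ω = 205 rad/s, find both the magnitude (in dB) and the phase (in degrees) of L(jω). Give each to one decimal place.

|L| = 1.7 dB, ∠L = -8.6°

|(j205)² + 132(j205) + 220900| = |1.7888e+05 + j27060| = 1.809e+05
|L(j205)| = 220900 / 1.809e+05 = 1.221
20 log₁₀(1.221) = 1.73 dB
∠[(j205)² + 132(j205) + 220900] = ∠[1.7888e+05 + j27060] = 8.60°
∠L(j205) = −8.60° = -8.60°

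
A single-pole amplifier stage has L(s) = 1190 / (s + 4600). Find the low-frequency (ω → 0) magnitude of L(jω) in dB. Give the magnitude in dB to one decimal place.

-11.7 dB

L(0) = 1190 / 4600 = 0.2587
20 log₁₀(0.2587) = -11.74 dB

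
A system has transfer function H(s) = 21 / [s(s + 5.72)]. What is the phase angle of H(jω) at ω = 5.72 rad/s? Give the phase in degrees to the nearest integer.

-135°

∠(j5.72 + 5.72) = arctan(5.72/5.72) = 45.00°
∠(j5.72) = 90.00°
∠H(j5.72) = − (45.00° + 90.00°) = -135.00°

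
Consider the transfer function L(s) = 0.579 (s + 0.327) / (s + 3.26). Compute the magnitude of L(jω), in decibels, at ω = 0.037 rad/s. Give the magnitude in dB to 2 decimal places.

|j0.037 + 0.327| = √(0.037² + 0.327²) = 0.3291
|j0.037 + 3.26| = √(0.037² + 3.26²) = 3.26
|L(j0.037)| = 0.579 × 0.3291 / 3.26 = 0.058444
20 log₁₀(0.058444) = -24.665 dB

-24.67 dB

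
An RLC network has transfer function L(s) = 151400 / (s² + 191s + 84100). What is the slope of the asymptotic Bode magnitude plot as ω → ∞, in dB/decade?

With 0 zeros and 2 poles, the high-frequency asymptotic slope is 20 × (0 − 2) = -40 dB/decade.

-40 dB/decade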